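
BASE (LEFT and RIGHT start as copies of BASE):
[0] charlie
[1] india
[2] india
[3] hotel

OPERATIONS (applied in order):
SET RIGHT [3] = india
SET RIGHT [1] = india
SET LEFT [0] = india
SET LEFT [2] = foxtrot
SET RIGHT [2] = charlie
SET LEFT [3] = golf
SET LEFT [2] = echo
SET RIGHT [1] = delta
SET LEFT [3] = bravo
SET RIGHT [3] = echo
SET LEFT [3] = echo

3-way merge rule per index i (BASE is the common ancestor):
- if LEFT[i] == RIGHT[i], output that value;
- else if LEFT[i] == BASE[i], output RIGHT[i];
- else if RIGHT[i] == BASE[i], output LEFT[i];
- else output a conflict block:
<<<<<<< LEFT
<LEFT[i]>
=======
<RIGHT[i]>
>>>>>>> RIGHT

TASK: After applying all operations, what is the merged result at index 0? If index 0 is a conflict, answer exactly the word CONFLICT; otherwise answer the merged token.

Answer: india

Derivation:
Final LEFT:  [india, india, echo, echo]
Final RIGHT: [charlie, delta, charlie, echo]
i=0: L=india, R=charlie=BASE -> take LEFT -> india
i=1: L=india=BASE, R=delta -> take RIGHT -> delta
i=2: BASE=india L=echo R=charlie all differ -> CONFLICT
i=3: L=echo R=echo -> agree -> echo
Index 0 -> india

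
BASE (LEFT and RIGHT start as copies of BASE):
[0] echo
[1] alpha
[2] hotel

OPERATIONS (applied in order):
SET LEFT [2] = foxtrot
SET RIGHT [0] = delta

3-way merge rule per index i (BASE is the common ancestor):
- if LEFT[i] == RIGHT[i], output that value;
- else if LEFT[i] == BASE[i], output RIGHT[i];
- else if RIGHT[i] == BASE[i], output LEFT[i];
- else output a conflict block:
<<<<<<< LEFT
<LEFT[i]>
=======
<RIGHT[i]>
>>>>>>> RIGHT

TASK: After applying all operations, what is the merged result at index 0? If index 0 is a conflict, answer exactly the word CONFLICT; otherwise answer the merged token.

Answer: delta

Derivation:
Final LEFT:  [echo, alpha, foxtrot]
Final RIGHT: [delta, alpha, hotel]
i=0: L=echo=BASE, R=delta -> take RIGHT -> delta
i=1: L=alpha R=alpha -> agree -> alpha
i=2: L=foxtrot, R=hotel=BASE -> take LEFT -> foxtrot
Index 0 -> delta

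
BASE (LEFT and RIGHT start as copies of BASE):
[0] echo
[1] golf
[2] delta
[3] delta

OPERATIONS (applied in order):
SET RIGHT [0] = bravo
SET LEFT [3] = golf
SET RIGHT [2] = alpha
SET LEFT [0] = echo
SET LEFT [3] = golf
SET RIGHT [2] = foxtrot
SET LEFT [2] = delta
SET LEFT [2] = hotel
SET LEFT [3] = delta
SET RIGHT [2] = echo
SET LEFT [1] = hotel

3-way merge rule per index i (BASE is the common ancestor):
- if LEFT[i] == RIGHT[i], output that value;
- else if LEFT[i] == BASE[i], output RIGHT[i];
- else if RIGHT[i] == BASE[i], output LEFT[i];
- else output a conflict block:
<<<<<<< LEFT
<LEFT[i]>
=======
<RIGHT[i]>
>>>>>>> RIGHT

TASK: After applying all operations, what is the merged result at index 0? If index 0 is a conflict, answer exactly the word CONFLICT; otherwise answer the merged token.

Final LEFT:  [echo, hotel, hotel, delta]
Final RIGHT: [bravo, golf, echo, delta]
i=0: L=echo=BASE, R=bravo -> take RIGHT -> bravo
i=1: L=hotel, R=golf=BASE -> take LEFT -> hotel
i=2: BASE=delta L=hotel R=echo all differ -> CONFLICT
i=3: L=delta R=delta -> agree -> delta
Index 0 -> bravo

Answer: bravo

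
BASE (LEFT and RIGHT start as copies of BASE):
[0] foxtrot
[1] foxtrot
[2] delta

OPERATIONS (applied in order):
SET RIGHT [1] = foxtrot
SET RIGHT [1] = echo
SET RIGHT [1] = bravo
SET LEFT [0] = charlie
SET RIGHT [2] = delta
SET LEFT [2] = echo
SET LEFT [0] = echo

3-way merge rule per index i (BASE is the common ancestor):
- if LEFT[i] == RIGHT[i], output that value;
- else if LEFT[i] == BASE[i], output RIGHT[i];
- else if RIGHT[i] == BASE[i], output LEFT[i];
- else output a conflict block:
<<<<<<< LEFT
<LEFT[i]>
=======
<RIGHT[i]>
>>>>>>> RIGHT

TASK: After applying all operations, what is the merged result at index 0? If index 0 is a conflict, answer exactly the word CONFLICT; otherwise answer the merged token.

Answer: echo

Derivation:
Final LEFT:  [echo, foxtrot, echo]
Final RIGHT: [foxtrot, bravo, delta]
i=0: L=echo, R=foxtrot=BASE -> take LEFT -> echo
i=1: L=foxtrot=BASE, R=bravo -> take RIGHT -> bravo
i=2: L=echo, R=delta=BASE -> take LEFT -> echo
Index 0 -> echo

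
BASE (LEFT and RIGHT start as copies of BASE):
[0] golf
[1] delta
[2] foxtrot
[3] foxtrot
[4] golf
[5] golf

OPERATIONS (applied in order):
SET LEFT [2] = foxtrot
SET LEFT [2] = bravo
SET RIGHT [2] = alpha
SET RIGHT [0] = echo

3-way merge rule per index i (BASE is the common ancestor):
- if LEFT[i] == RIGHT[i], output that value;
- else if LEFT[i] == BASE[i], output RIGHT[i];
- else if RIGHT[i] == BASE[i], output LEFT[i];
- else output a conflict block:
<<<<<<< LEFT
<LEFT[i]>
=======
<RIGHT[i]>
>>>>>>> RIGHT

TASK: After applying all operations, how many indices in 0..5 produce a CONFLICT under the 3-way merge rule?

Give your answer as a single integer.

Final LEFT:  [golf, delta, bravo, foxtrot, golf, golf]
Final RIGHT: [echo, delta, alpha, foxtrot, golf, golf]
i=0: L=golf=BASE, R=echo -> take RIGHT -> echo
i=1: L=delta R=delta -> agree -> delta
i=2: BASE=foxtrot L=bravo R=alpha all differ -> CONFLICT
i=3: L=foxtrot R=foxtrot -> agree -> foxtrot
i=4: L=golf R=golf -> agree -> golf
i=5: L=golf R=golf -> agree -> golf
Conflict count: 1

Answer: 1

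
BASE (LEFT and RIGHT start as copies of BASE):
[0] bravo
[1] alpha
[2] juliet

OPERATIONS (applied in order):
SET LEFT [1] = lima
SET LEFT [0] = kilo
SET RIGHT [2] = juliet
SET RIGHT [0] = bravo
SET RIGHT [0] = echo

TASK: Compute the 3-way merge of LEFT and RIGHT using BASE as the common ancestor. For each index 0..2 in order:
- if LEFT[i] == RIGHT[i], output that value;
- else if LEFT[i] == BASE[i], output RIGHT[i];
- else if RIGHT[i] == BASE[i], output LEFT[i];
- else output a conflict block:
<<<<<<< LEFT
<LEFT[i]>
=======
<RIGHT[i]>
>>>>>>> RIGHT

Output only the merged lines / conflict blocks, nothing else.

Answer: <<<<<<< LEFT
kilo
=======
echo
>>>>>>> RIGHT
lima
juliet

Derivation:
Final LEFT:  [kilo, lima, juliet]
Final RIGHT: [echo, alpha, juliet]
i=0: BASE=bravo L=kilo R=echo all differ -> CONFLICT
i=1: L=lima, R=alpha=BASE -> take LEFT -> lima
i=2: L=juliet R=juliet -> agree -> juliet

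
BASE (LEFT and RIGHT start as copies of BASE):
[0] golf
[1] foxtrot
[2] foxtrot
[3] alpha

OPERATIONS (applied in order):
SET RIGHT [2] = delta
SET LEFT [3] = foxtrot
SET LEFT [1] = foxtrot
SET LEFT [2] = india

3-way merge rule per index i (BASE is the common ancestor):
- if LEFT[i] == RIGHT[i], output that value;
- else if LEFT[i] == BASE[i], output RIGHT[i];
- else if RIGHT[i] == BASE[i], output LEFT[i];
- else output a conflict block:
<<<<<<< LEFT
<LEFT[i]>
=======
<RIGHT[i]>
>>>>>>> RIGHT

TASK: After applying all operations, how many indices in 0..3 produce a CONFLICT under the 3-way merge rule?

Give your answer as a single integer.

Final LEFT:  [golf, foxtrot, india, foxtrot]
Final RIGHT: [golf, foxtrot, delta, alpha]
i=0: L=golf R=golf -> agree -> golf
i=1: L=foxtrot R=foxtrot -> agree -> foxtrot
i=2: BASE=foxtrot L=india R=delta all differ -> CONFLICT
i=3: L=foxtrot, R=alpha=BASE -> take LEFT -> foxtrot
Conflict count: 1

Answer: 1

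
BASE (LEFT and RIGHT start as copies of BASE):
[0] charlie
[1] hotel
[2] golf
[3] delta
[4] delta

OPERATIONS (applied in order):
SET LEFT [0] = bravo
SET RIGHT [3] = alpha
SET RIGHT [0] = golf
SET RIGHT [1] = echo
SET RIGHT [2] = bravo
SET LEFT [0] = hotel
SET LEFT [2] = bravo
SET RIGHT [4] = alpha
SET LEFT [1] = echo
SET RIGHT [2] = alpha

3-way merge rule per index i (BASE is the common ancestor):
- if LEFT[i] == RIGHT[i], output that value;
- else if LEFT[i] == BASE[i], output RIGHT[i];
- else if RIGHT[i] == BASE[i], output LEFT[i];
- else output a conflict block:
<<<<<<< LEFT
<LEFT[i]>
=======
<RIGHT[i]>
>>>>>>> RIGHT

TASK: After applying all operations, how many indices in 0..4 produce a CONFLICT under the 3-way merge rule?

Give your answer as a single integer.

Answer: 2

Derivation:
Final LEFT:  [hotel, echo, bravo, delta, delta]
Final RIGHT: [golf, echo, alpha, alpha, alpha]
i=0: BASE=charlie L=hotel R=golf all differ -> CONFLICT
i=1: L=echo R=echo -> agree -> echo
i=2: BASE=golf L=bravo R=alpha all differ -> CONFLICT
i=3: L=delta=BASE, R=alpha -> take RIGHT -> alpha
i=4: L=delta=BASE, R=alpha -> take RIGHT -> alpha
Conflict count: 2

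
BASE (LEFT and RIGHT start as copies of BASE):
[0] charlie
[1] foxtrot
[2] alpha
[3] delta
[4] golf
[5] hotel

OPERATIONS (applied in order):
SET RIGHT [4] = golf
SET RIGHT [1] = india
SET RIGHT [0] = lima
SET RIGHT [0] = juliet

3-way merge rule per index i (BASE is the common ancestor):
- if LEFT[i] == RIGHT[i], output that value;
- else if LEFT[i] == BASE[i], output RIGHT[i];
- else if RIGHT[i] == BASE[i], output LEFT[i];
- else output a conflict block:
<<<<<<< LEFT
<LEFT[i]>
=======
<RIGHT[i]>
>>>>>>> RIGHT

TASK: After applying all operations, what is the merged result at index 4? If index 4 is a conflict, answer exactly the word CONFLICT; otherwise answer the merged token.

Final LEFT:  [charlie, foxtrot, alpha, delta, golf, hotel]
Final RIGHT: [juliet, india, alpha, delta, golf, hotel]
i=0: L=charlie=BASE, R=juliet -> take RIGHT -> juliet
i=1: L=foxtrot=BASE, R=india -> take RIGHT -> india
i=2: L=alpha R=alpha -> agree -> alpha
i=3: L=delta R=delta -> agree -> delta
i=4: L=golf R=golf -> agree -> golf
i=5: L=hotel R=hotel -> agree -> hotel
Index 4 -> golf

Answer: golf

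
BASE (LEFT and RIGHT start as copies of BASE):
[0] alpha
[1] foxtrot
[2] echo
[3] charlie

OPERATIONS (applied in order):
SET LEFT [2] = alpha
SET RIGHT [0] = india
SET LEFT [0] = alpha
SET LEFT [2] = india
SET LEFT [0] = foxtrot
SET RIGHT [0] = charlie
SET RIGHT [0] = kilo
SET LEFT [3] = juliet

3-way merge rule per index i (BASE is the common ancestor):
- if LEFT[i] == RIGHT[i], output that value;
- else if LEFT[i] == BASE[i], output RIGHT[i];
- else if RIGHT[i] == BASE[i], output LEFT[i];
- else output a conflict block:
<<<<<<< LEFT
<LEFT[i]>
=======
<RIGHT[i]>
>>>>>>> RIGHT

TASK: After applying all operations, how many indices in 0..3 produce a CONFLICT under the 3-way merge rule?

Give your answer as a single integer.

Final LEFT:  [foxtrot, foxtrot, india, juliet]
Final RIGHT: [kilo, foxtrot, echo, charlie]
i=0: BASE=alpha L=foxtrot R=kilo all differ -> CONFLICT
i=1: L=foxtrot R=foxtrot -> agree -> foxtrot
i=2: L=india, R=echo=BASE -> take LEFT -> india
i=3: L=juliet, R=charlie=BASE -> take LEFT -> juliet
Conflict count: 1

Answer: 1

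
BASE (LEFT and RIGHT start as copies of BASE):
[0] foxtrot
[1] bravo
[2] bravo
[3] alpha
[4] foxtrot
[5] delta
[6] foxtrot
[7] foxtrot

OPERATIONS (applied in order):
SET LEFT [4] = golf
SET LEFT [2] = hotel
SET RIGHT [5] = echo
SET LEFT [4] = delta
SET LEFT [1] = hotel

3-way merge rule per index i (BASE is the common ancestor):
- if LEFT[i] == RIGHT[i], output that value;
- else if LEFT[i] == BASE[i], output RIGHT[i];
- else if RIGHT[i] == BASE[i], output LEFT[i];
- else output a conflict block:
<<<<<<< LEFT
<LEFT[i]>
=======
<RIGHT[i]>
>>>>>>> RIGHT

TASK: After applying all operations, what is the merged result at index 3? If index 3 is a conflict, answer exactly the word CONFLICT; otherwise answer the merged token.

Answer: alpha

Derivation:
Final LEFT:  [foxtrot, hotel, hotel, alpha, delta, delta, foxtrot, foxtrot]
Final RIGHT: [foxtrot, bravo, bravo, alpha, foxtrot, echo, foxtrot, foxtrot]
i=0: L=foxtrot R=foxtrot -> agree -> foxtrot
i=1: L=hotel, R=bravo=BASE -> take LEFT -> hotel
i=2: L=hotel, R=bravo=BASE -> take LEFT -> hotel
i=3: L=alpha R=alpha -> agree -> alpha
i=4: L=delta, R=foxtrot=BASE -> take LEFT -> delta
i=5: L=delta=BASE, R=echo -> take RIGHT -> echo
i=6: L=foxtrot R=foxtrot -> agree -> foxtrot
i=7: L=foxtrot R=foxtrot -> agree -> foxtrot
Index 3 -> alpha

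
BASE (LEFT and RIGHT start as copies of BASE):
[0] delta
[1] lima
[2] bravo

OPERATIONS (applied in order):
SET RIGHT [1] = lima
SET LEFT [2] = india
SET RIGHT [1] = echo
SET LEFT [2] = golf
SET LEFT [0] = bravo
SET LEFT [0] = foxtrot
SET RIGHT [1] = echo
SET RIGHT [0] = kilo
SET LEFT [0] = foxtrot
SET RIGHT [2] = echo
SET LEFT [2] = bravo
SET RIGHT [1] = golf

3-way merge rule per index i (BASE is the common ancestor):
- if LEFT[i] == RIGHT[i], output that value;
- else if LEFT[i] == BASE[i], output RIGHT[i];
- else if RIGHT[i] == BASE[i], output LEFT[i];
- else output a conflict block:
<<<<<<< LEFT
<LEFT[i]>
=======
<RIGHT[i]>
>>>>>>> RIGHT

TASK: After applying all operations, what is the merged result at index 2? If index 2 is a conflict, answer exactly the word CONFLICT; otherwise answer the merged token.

Answer: echo

Derivation:
Final LEFT:  [foxtrot, lima, bravo]
Final RIGHT: [kilo, golf, echo]
i=0: BASE=delta L=foxtrot R=kilo all differ -> CONFLICT
i=1: L=lima=BASE, R=golf -> take RIGHT -> golf
i=2: L=bravo=BASE, R=echo -> take RIGHT -> echo
Index 2 -> echo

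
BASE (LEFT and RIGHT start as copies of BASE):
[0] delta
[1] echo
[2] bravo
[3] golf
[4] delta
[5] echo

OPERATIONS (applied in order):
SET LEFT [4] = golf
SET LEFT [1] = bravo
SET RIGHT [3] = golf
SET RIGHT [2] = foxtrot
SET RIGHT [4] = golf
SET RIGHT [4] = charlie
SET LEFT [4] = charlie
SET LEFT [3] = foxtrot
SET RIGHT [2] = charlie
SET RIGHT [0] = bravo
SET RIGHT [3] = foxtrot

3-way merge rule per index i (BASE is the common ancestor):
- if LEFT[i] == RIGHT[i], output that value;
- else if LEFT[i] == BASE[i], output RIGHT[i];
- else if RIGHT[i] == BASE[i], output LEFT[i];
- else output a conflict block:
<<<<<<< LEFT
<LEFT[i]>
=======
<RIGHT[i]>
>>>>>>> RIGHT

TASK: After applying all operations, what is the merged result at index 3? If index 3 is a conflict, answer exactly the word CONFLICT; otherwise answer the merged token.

Final LEFT:  [delta, bravo, bravo, foxtrot, charlie, echo]
Final RIGHT: [bravo, echo, charlie, foxtrot, charlie, echo]
i=0: L=delta=BASE, R=bravo -> take RIGHT -> bravo
i=1: L=bravo, R=echo=BASE -> take LEFT -> bravo
i=2: L=bravo=BASE, R=charlie -> take RIGHT -> charlie
i=3: L=foxtrot R=foxtrot -> agree -> foxtrot
i=4: L=charlie R=charlie -> agree -> charlie
i=5: L=echo R=echo -> agree -> echo
Index 3 -> foxtrot

Answer: foxtrot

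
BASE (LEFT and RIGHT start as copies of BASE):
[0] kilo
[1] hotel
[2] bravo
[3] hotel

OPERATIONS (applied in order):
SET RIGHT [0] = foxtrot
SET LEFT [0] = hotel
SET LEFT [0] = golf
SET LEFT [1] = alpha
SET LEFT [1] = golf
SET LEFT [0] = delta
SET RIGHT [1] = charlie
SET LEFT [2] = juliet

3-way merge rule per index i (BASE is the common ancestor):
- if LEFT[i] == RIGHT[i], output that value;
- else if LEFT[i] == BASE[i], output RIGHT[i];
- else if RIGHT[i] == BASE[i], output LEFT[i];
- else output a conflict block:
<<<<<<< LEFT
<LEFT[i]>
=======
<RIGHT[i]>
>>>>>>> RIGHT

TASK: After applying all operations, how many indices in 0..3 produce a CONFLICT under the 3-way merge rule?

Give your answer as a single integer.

Final LEFT:  [delta, golf, juliet, hotel]
Final RIGHT: [foxtrot, charlie, bravo, hotel]
i=0: BASE=kilo L=delta R=foxtrot all differ -> CONFLICT
i=1: BASE=hotel L=golf R=charlie all differ -> CONFLICT
i=2: L=juliet, R=bravo=BASE -> take LEFT -> juliet
i=3: L=hotel R=hotel -> agree -> hotel
Conflict count: 2

Answer: 2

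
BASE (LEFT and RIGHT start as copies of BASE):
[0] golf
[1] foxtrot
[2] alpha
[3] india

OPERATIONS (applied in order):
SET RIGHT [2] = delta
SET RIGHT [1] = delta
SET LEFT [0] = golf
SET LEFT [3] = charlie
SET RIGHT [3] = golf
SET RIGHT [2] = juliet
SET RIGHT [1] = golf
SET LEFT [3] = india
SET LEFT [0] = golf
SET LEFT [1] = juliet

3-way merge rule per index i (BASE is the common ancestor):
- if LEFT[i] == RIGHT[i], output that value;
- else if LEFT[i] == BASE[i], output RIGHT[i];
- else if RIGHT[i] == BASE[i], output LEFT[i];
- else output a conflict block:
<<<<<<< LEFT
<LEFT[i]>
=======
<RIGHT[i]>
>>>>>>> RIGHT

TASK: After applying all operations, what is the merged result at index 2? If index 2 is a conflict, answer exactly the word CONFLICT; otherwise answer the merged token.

Final LEFT:  [golf, juliet, alpha, india]
Final RIGHT: [golf, golf, juliet, golf]
i=0: L=golf R=golf -> agree -> golf
i=1: BASE=foxtrot L=juliet R=golf all differ -> CONFLICT
i=2: L=alpha=BASE, R=juliet -> take RIGHT -> juliet
i=3: L=india=BASE, R=golf -> take RIGHT -> golf
Index 2 -> juliet

Answer: juliet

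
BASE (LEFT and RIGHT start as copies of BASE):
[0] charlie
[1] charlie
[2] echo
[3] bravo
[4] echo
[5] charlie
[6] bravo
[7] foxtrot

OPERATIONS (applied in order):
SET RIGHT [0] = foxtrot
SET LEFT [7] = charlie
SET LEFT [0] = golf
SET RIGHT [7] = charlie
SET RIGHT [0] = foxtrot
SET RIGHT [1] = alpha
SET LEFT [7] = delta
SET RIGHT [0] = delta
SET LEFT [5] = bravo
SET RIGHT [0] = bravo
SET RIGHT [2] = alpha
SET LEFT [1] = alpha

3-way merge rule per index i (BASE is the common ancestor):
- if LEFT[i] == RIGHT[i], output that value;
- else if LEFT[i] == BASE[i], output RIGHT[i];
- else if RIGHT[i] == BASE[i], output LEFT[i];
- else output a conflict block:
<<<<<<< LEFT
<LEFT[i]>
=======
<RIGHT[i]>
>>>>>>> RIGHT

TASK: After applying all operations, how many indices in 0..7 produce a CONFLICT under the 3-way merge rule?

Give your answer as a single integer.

Final LEFT:  [golf, alpha, echo, bravo, echo, bravo, bravo, delta]
Final RIGHT: [bravo, alpha, alpha, bravo, echo, charlie, bravo, charlie]
i=0: BASE=charlie L=golf R=bravo all differ -> CONFLICT
i=1: L=alpha R=alpha -> agree -> alpha
i=2: L=echo=BASE, R=alpha -> take RIGHT -> alpha
i=3: L=bravo R=bravo -> agree -> bravo
i=4: L=echo R=echo -> agree -> echo
i=5: L=bravo, R=charlie=BASE -> take LEFT -> bravo
i=6: L=bravo R=bravo -> agree -> bravo
i=7: BASE=foxtrot L=delta R=charlie all differ -> CONFLICT
Conflict count: 2

Answer: 2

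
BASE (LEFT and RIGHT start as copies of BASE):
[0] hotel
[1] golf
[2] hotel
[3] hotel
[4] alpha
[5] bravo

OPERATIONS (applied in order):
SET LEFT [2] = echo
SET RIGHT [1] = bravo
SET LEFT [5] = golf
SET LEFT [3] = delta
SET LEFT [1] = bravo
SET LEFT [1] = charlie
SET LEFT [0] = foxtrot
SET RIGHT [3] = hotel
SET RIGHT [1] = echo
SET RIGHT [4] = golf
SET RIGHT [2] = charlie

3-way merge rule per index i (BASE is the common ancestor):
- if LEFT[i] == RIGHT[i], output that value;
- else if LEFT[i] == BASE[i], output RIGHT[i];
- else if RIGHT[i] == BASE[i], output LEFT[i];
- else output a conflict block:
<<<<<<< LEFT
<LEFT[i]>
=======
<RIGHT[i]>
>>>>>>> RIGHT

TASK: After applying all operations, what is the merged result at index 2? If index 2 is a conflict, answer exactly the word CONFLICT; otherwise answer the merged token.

Final LEFT:  [foxtrot, charlie, echo, delta, alpha, golf]
Final RIGHT: [hotel, echo, charlie, hotel, golf, bravo]
i=0: L=foxtrot, R=hotel=BASE -> take LEFT -> foxtrot
i=1: BASE=golf L=charlie R=echo all differ -> CONFLICT
i=2: BASE=hotel L=echo R=charlie all differ -> CONFLICT
i=3: L=delta, R=hotel=BASE -> take LEFT -> delta
i=4: L=alpha=BASE, R=golf -> take RIGHT -> golf
i=5: L=golf, R=bravo=BASE -> take LEFT -> golf
Index 2 -> CONFLICT

Answer: CONFLICT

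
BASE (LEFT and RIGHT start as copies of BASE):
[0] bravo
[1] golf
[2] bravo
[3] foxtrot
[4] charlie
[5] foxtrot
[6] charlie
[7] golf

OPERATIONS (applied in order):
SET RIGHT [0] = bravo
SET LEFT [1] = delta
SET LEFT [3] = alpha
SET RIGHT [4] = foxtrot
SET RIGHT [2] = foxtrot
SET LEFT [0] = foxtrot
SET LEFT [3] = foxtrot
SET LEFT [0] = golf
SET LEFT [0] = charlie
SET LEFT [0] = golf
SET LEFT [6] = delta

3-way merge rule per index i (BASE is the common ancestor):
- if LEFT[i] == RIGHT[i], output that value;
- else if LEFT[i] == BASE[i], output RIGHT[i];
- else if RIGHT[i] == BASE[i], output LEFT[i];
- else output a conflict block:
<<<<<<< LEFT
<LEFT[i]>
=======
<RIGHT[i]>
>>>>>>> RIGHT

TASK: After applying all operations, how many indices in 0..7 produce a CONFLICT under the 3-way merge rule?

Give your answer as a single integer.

Answer: 0

Derivation:
Final LEFT:  [golf, delta, bravo, foxtrot, charlie, foxtrot, delta, golf]
Final RIGHT: [bravo, golf, foxtrot, foxtrot, foxtrot, foxtrot, charlie, golf]
i=0: L=golf, R=bravo=BASE -> take LEFT -> golf
i=1: L=delta, R=golf=BASE -> take LEFT -> delta
i=2: L=bravo=BASE, R=foxtrot -> take RIGHT -> foxtrot
i=3: L=foxtrot R=foxtrot -> agree -> foxtrot
i=4: L=charlie=BASE, R=foxtrot -> take RIGHT -> foxtrot
i=5: L=foxtrot R=foxtrot -> agree -> foxtrot
i=6: L=delta, R=charlie=BASE -> take LEFT -> delta
i=7: L=golf R=golf -> agree -> golf
Conflict count: 0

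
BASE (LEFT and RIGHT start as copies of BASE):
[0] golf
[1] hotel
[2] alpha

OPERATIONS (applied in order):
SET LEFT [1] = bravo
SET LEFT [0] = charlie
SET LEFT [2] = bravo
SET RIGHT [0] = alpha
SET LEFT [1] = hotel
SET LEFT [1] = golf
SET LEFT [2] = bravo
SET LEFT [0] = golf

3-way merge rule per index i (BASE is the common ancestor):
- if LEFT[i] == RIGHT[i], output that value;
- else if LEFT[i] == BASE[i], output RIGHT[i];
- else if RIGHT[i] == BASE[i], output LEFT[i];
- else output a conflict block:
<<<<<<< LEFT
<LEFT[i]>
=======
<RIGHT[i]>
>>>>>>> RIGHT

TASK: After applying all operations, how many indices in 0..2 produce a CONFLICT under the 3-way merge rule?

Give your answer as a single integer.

Final LEFT:  [golf, golf, bravo]
Final RIGHT: [alpha, hotel, alpha]
i=0: L=golf=BASE, R=alpha -> take RIGHT -> alpha
i=1: L=golf, R=hotel=BASE -> take LEFT -> golf
i=2: L=bravo, R=alpha=BASE -> take LEFT -> bravo
Conflict count: 0

Answer: 0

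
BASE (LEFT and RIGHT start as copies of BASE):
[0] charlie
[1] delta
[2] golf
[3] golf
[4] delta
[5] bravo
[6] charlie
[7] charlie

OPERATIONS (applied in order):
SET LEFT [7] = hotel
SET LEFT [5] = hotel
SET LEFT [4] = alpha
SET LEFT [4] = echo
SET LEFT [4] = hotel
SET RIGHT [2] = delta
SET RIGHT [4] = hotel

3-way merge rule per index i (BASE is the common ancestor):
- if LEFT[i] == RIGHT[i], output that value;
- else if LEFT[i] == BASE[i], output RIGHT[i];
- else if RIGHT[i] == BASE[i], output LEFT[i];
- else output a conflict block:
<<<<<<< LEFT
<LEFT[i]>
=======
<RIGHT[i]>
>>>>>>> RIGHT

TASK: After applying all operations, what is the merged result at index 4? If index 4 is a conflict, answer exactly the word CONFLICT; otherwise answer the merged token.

Final LEFT:  [charlie, delta, golf, golf, hotel, hotel, charlie, hotel]
Final RIGHT: [charlie, delta, delta, golf, hotel, bravo, charlie, charlie]
i=0: L=charlie R=charlie -> agree -> charlie
i=1: L=delta R=delta -> agree -> delta
i=2: L=golf=BASE, R=delta -> take RIGHT -> delta
i=3: L=golf R=golf -> agree -> golf
i=4: L=hotel R=hotel -> agree -> hotel
i=5: L=hotel, R=bravo=BASE -> take LEFT -> hotel
i=6: L=charlie R=charlie -> agree -> charlie
i=7: L=hotel, R=charlie=BASE -> take LEFT -> hotel
Index 4 -> hotel

Answer: hotel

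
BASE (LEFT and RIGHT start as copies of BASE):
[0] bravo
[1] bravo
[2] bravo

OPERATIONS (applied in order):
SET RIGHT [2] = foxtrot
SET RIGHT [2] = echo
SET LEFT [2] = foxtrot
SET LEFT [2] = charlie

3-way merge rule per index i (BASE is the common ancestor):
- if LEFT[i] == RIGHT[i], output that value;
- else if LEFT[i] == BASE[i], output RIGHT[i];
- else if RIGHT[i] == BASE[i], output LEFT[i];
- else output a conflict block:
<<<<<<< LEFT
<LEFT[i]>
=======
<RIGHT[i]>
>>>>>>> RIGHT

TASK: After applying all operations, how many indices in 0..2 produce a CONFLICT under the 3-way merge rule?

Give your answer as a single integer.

Answer: 1

Derivation:
Final LEFT:  [bravo, bravo, charlie]
Final RIGHT: [bravo, bravo, echo]
i=0: L=bravo R=bravo -> agree -> bravo
i=1: L=bravo R=bravo -> agree -> bravo
i=2: BASE=bravo L=charlie R=echo all differ -> CONFLICT
Conflict count: 1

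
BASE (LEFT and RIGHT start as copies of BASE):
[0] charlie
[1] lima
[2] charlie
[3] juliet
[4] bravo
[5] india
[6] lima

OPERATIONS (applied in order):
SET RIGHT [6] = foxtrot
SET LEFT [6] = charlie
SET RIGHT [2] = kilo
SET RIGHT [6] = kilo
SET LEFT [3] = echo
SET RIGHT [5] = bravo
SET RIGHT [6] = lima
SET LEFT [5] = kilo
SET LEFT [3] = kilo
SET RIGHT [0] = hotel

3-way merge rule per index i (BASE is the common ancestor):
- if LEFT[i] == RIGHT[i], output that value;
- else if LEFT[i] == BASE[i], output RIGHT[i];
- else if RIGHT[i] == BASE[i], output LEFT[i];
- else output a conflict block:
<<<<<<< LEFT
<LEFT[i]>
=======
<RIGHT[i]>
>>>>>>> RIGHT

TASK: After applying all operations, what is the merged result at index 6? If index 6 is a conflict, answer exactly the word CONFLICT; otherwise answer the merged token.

Answer: charlie

Derivation:
Final LEFT:  [charlie, lima, charlie, kilo, bravo, kilo, charlie]
Final RIGHT: [hotel, lima, kilo, juliet, bravo, bravo, lima]
i=0: L=charlie=BASE, R=hotel -> take RIGHT -> hotel
i=1: L=lima R=lima -> agree -> lima
i=2: L=charlie=BASE, R=kilo -> take RIGHT -> kilo
i=3: L=kilo, R=juliet=BASE -> take LEFT -> kilo
i=4: L=bravo R=bravo -> agree -> bravo
i=5: BASE=india L=kilo R=bravo all differ -> CONFLICT
i=6: L=charlie, R=lima=BASE -> take LEFT -> charlie
Index 6 -> charlie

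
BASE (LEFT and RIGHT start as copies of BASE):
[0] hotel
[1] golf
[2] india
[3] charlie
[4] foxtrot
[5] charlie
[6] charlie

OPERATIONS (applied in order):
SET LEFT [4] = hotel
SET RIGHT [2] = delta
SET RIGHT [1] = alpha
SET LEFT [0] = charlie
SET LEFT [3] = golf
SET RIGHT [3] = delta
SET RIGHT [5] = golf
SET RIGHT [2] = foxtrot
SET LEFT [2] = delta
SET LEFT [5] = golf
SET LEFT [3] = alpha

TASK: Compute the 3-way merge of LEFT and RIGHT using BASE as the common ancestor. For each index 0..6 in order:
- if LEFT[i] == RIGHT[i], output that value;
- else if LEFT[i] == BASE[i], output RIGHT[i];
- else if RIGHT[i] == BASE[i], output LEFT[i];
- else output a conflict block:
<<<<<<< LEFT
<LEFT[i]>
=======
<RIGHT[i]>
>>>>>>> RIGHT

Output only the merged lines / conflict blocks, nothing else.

Answer: charlie
alpha
<<<<<<< LEFT
delta
=======
foxtrot
>>>>>>> RIGHT
<<<<<<< LEFT
alpha
=======
delta
>>>>>>> RIGHT
hotel
golf
charlie

Derivation:
Final LEFT:  [charlie, golf, delta, alpha, hotel, golf, charlie]
Final RIGHT: [hotel, alpha, foxtrot, delta, foxtrot, golf, charlie]
i=0: L=charlie, R=hotel=BASE -> take LEFT -> charlie
i=1: L=golf=BASE, R=alpha -> take RIGHT -> alpha
i=2: BASE=india L=delta R=foxtrot all differ -> CONFLICT
i=3: BASE=charlie L=alpha R=delta all differ -> CONFLICT
i=4: L=hotel, R=foxtrot=BASE -> take LEFT -> hotel
i=5: L=golf R=golf -> agree -> golf
i=6: L=charlie R=charlie -> agree -> charlie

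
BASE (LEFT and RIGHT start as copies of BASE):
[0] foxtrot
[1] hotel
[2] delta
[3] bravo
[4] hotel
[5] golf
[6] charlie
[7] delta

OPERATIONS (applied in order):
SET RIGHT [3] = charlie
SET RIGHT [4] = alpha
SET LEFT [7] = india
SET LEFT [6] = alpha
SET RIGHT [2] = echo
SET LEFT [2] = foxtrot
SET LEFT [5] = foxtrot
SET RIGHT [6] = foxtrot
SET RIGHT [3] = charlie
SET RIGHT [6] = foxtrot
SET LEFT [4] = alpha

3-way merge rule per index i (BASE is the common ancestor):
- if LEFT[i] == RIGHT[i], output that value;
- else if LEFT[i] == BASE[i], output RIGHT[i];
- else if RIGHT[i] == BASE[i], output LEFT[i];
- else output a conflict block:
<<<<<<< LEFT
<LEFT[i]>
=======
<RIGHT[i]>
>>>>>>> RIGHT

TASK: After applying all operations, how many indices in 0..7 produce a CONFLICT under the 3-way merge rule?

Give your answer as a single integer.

Answer: 2

Derivation:
Final LEFT:  [foxtrot, hotel, foxtrot, bravo, alpha, foxtrot, alpha, india]
Final RIGHT: [foxtrot, hotel, echo, charlie, alpha, golf, foxtrot, delta]
i=0: L=foxtrot R=foxtrot -> agree -> foxtrot
i=1: L=hotel R=hotel -> agree -> hotel
i=2: BASE=delta L=foxtrot R=echo all differ -> CONFLICT
i=3: L=bravo=BASE, R=charlie -> take RIGHT -> charlie
i=4: L=alpha R=alpha -> agree -> alpha
i=5: L=foxtrot, R=golf=BASE -> take LEFT -> foxtrot
i=6: BASE=charlie L=alpha R=foxtrot all differ -> CONFLICT
i=7: L=india, R=delta=BASE -> take LEFT -> india
Conflict count: 2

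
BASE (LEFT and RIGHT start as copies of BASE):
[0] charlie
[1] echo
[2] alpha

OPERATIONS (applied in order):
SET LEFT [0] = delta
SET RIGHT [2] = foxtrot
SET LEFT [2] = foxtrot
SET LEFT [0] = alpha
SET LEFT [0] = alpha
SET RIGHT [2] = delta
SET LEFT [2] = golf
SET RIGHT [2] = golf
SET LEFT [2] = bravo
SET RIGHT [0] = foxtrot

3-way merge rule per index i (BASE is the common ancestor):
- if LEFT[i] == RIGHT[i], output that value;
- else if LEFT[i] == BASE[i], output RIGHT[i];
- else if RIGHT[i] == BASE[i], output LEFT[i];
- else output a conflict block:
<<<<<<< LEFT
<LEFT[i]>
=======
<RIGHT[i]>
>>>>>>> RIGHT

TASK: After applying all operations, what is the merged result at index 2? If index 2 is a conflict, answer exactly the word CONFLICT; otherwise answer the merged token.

Answer: CONFLICT

Derivation:
Final LEFT:  [alpha, echo, bravo]
Final RIGHT: [foxtrot, echo, golf]
i=0: BASE=charlie L=alpha R=foxtrot all differ -> CONFLICT
i=1: L=echo R=echo -> agree -> echo
i=2: BASE=alpha L=bravo R=golf all differ -> CONFLICT
Index 2 -> CONFLICT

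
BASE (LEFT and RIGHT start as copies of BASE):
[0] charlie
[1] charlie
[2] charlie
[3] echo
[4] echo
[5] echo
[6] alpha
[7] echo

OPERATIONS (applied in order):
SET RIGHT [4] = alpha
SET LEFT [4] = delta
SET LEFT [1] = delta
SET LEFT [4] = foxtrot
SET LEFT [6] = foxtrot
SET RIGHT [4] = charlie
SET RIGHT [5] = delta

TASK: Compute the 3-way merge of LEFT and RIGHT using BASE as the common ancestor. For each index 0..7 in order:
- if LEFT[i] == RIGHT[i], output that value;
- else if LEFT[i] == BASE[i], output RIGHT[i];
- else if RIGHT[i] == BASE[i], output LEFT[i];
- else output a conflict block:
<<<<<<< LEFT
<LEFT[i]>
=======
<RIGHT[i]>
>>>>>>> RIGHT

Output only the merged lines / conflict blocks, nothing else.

Final LEFT:  [charlie, delta, charlie, echo, foxtrot, echo, foxtrot, echo]
Final RIGHT: [charlie, charlie, charlie, echo, charlie, delta, alpha, echo]
i=0: L=charlie R=charlie -> agree -> charlie
i=1: L=delta, R=charlie=BASE -> take LEFT -> delta
i=2: L=charlie R=charlie -> agree -> charlie
i=3: L=echo R=echo -> agree -> echo
i=4: BASE=echo L=foxtrot R=charlie all differ -> CONFLICT
i=5: L=echo=BASE, R=delta -> take RIGHT -> delta
i=6: L=foxtrot, R=alpha=BASE -> take LEFT -> foxtrot
i=7: L=echo R=echo -> agree -> echo

Answer: charlie
delta
charlie
echo
<<<<<<< LEFT
foxtrot
=======
charlie
>>>>>>> RIGHT
delta
foxtrot
echo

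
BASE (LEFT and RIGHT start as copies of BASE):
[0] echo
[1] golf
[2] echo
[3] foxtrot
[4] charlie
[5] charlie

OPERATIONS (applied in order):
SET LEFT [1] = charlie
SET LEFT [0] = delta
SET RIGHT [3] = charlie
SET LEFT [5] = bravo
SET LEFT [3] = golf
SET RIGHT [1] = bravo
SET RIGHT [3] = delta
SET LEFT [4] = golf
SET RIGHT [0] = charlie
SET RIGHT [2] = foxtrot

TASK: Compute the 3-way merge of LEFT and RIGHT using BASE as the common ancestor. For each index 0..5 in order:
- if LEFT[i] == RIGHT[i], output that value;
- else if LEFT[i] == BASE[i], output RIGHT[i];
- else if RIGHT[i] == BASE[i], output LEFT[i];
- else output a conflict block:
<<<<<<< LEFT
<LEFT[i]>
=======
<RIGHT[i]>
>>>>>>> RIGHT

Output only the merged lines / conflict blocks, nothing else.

Final LEFT:  [delta, charlie, echo, golf, golf, bravo]
Final RIGHT: [charlie, bravo, foxtrot, delta, charlie, charlie]
i=0: BASE=echo L=delta R=charlie all differ -> CONFLICT
i=1: BASE=golf L=charlie R=bravo all differ -> CONFLICT
i=2: L=echo=BASE, R=foxtrot -> take RIGHT -> foxtrot
i=3: BASE=foxtrot L=golf R=delta all differ -> CONFLICT
i=4: L=golf, R=charlie=BASE -> take LEFT -> golf
i=5: L=bravo, R=charlie=BASE -> take LEFT -> bravo

Answer: <<<<<<< LEFT
delta
=======
charlie
>>>>>>> RIGHT
<<<<<<< LEFT
charlie
=======
bravo
>>>>>>> RIGHT
foxtrot
<<<<<<< LEFT
golf
=======
delta
>>>>>>> RIGHT
golf
bravo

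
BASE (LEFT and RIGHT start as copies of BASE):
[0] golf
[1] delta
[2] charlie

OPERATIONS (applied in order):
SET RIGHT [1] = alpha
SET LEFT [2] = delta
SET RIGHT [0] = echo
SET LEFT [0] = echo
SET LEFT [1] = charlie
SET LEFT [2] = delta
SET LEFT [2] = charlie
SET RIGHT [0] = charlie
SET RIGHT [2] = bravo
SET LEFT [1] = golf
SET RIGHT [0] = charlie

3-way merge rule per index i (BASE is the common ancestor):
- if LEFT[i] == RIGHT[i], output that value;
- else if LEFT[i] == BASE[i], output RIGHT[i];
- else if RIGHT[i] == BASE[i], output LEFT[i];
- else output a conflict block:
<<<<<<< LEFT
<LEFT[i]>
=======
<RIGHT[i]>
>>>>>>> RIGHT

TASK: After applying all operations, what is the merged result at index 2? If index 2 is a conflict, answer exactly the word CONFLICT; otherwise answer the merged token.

Final LEFT:  [echo, golf, charlie]
Final RIGHT: [charlie, alpha, bravo]
i=0: BASE=golf L=echo R=charlie all differ -> CONFLICT
i=1: BASE=delta L=golf R=alpha all differ -> CONFLICT
i=2: L=charlie=BASE, R=bravo -> take RIGHT -> bravo
Index 2 -> bravo

Answer: bravo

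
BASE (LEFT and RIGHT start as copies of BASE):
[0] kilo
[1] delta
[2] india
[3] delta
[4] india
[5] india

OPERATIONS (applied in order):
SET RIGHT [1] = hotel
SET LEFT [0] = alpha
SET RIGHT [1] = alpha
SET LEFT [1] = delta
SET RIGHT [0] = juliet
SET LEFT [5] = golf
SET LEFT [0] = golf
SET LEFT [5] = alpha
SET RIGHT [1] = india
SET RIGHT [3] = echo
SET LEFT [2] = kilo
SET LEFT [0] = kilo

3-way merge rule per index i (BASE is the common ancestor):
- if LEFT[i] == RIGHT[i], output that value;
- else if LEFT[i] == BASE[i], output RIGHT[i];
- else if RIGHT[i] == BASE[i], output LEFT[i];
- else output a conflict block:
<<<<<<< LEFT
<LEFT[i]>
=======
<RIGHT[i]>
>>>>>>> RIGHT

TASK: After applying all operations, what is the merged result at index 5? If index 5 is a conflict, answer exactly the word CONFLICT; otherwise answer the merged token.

Final LEFT:  [kilo, delta, kilo, delta, india, alpha]
Final RIGHT: [juliet, india, india, echo, india, india]
i=0: L=kilo=BASE, R=juliet -> take RIGHT -> juliet
i=1: L=delta=BASE, R=india -> take RIGHT -> india
i=2: L=kilo, R=india=BASE -> take LEFT -> kilo
i=3: L=delta=BASE, R=echo -> take RIGHT -> echo
i=4: L=india R=india -> agree -> india
i=5: L=alpha, R=india=BASE -> take LEFT -> alpha
Index 5 -> alpha

Answer: alpha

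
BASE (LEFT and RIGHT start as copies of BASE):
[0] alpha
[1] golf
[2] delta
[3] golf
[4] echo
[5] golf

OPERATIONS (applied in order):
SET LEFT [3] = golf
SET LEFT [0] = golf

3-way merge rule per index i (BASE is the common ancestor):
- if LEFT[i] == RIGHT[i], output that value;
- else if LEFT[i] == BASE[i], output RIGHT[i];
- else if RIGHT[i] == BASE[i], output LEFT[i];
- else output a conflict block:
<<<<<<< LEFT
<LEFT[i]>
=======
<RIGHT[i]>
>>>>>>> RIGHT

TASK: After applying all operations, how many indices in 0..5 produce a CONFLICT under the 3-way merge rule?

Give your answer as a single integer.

Answer: 0

Derivation:
Final LEFT:  [golf, golf, delta, golf, echo, golf]
Final RIGHT: [alpha, golf, delta, golf, echo, golf]
i=0: L=golf, R=alpha=BASE -> take LEFT -> golf
i=1: L=golf R=golf -> agree -> golf
i=2: L=delta R=delta -> agree -> delta
i=3: L=golf R=golf -> agree -> golf
i=4: L=echo R=echo -> agree -> echo
i=5: L=golf R=golf -> agree -> golf
Conflict count: 0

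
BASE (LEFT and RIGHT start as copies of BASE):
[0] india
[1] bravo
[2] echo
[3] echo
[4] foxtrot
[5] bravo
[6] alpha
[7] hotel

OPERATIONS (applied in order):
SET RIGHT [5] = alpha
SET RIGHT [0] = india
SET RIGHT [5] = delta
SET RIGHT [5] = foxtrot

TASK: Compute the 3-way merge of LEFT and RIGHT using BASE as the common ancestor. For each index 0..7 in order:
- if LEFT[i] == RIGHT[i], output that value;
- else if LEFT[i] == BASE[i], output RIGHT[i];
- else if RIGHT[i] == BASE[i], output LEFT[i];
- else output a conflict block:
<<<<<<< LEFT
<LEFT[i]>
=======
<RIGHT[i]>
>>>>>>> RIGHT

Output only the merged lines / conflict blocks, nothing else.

Final LEFT:  [india, bravo, echo, echo, foxtrot, bravo, alpha, hotel]
Final RIGHT: [india, bravo, echo, echo, foxtrot, foxtrot, alpha, hotel]
i=0: L=india R=india -> agree -> india
i=1: L=bravo R=bravo -> agree -> bravo
i=2: L=echo R=echo -> agree -> echo
i=3: L=echo R=echo -> agree -> echo
i=4: L=foxtrot R=foxtrot -> agree -> foxtrot
i=5: L=bravo=BASE, R=foxtrot -> take RIGHT -> foxtrot
i=6: L=alpha R=alpha -> agree -> alpha
i=7: L=hotel R=hotel -> agree -> hotel

Answer: india
bravo
echo
echo
foxtrot
foxtrot
alpha
hotel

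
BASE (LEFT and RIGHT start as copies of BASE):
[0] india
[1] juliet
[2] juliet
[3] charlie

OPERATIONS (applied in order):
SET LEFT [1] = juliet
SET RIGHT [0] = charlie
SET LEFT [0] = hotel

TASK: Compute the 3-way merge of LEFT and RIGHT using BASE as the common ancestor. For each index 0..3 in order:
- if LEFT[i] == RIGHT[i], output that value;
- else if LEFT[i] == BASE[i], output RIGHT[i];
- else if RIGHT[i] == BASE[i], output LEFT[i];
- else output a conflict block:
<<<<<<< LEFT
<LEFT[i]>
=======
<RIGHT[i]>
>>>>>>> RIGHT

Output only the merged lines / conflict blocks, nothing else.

Final LEFT:  [hotel, juliet, juliet, charlie]
Final RIGHT: [charlie, juliet, juliet, charlie]
i=0: BASE=india L=hotel R=charlie all differ -> CONFLICT
i=1: L=juliet R=juliet -> agree -> juliet
i=2: L=juliet R=juliet -> agree -> juliet
i=3: L=charlie R=charlie -> agree -> charlie

Answer: <<<<<<< LEFT
hotel
=======
charlie
>>>>>>> RIGHT
juliet
juliet
charlie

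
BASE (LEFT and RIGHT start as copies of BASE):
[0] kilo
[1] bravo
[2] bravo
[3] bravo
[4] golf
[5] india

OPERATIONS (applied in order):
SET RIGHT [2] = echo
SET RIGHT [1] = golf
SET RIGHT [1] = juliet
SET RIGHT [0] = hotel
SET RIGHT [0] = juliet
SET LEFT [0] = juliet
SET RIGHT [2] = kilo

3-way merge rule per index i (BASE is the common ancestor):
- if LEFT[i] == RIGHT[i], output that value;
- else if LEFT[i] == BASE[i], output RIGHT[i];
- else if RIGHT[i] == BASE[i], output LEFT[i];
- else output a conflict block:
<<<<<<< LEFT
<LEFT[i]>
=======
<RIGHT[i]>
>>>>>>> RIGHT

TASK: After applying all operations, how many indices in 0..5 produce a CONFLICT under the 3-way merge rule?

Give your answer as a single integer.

Final LEFT:  [juliet, bravo, bravo, bravo, golf, india]
Final RIGHT: [juliet, juliet, kilo, bravo, golf, india]
i=0: L=juliet R=juliet -> agree -> juliet
i=1: L=bravo=BASE, R=juliet -> take RIGHT -> juliet
i=2: L=bravo=BASE, R=kilo -> take RIGHT -> kilo
i=3: L=bravo R=bravo -> agree -> bravo
i=4: L=golf R=golf -> agree -> golf
i=5: L=india R=india -> agree -> india
Conflict count: 0

Answer: 0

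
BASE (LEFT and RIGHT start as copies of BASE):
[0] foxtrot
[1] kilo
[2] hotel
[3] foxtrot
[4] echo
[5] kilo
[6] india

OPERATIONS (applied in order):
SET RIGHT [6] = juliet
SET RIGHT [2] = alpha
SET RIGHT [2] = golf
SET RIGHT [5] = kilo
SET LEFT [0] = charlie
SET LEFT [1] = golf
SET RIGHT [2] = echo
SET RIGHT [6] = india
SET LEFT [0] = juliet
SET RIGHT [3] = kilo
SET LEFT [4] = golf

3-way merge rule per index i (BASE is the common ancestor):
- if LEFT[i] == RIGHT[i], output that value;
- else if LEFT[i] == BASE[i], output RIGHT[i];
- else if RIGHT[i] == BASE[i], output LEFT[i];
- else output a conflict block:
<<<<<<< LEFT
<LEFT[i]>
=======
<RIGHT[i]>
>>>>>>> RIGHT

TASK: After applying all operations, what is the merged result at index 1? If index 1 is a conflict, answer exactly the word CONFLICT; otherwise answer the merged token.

Final LEFT:  [juliet, golf, hotel, foxtrot, golf, kilo, india]
Final RIGHT: [foxtrot, kilo, echo, kilo, echo, kilo, india]
i=0: L=juliet, R=foxtrot=BASE -> take LEFT -> juliet
i=1: L=golf, R=kilo=BASE -> take LEFT -> golf
i=2: L=hotel=BASE, R=echo -> take RIGHT -> echo
i=3: L=foxtrot=BASE, R=kilo -> take RIGHT -> kilo
i=4: L=golf, R=echo=BASE -> take LEFT -> golf
i=5: L=kilo R=kilo -> agree -> kilo
i=6: L=india R=india -> agree -> india
Index 1 -> golf

Answer: golf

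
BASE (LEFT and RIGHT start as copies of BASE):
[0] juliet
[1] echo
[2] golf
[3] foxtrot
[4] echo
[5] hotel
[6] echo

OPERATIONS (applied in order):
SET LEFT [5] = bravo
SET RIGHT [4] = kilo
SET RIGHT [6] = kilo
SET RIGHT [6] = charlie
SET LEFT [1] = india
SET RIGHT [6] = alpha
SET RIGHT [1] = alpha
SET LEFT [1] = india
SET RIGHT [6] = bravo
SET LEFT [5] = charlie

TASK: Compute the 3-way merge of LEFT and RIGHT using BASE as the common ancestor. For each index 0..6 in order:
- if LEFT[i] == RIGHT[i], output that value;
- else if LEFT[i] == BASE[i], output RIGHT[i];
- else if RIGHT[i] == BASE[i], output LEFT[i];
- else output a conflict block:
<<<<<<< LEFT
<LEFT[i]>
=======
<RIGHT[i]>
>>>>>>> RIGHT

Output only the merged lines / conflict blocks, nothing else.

Answer: juliet
<<<<<<< LEFT
india
=======
alpha
>>>>>>> RIGHT
golf
foxtrot
kilo
charlie
bravo

Derivation:
Final LEFT:  [juliet, india, golf, foxtrot, echo, charlie, echo]
Final RIGHT: [juliet, alpha, golf, foxtrot, kilo, hotel, bravo]
i=0: L=juliet R=juliet -> agree -> juliet
i=1: BASE=echo L=india R=alpha all differ -> CONFLICT
i=2: L=golf R=golf -> agree -> golf
i=3: L=foxtrot R=foxtrot -> agree -> foxtrot
i=4: L=echo=BASE, R=kilo -> take RIGHT -> kilo
i=5: L=charlie, R=hotel=BASE -> take LEFT -> charlie
i=6: L=echo=BASE, R=bravo -> take RIGHT -> bravo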